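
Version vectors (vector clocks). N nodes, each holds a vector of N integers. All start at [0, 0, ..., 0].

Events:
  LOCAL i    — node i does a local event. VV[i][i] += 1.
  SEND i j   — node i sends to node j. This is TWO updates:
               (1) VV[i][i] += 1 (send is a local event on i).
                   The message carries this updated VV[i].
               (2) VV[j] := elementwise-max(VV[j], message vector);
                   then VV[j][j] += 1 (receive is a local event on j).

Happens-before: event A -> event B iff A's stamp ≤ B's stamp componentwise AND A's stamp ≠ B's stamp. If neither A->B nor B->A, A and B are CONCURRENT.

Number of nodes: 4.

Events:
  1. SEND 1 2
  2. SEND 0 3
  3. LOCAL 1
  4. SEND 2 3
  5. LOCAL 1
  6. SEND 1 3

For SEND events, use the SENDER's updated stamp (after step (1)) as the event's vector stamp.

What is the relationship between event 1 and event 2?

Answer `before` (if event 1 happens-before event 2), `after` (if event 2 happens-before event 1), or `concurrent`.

Answer: concurrent

Derivation:
Initial: VV[0]=[0, 0, 0, 0]
Initial: VV[1]=[0, 0, 0, 0]
Initial: VV[2]=[0, 0, 0, 0]
Initial: VV[3]=[0, 0, 0, 0]
Event 1: SEND 1->2: VV[1][1]++ -> VV[1]=[0, 1, 0, 0], msg_vec=[0, 1, 0, 0]; VV[2]=max(VV[2],msg_vec) then VV[2][2]++ -> VV[2]=[0, 1, 1, 0]
Event 2: SEND 0->3: VV[0][0]++ -> VV[0]=[1, 0, 0, 0], msg_vec=[1, 0, 0, 0]; VV[3]=max(VV[3],msg_vec) then VV[3][3]++ -> VV[3]=[1, 0, 0, 1]
Event 3: LOCAL 1: VV[1][1]++ -> VV[1]=[0, 2, 0, 0]
Event 4: SEND 2->3: VV[2][2]++ -> VV[2]=[0, 1, 2, 0], msg_vec=[0, 1, 2, 0]; VV[3]=max(VV[3],msg_vec) then VV[3][3]++ -> VV[3]=[1, 1, 2, 2]
Event 5: LOCAL 1: VV[1][1]++ -> VV[1]=[0, 3, 0, 0]
Event 6: SEND 1->3: VV[1][1]++ -> VV[1]=[0, 4, 0, 0], msg_vec=[0, 4, 0, 0]; VV[3]=max(VV[3],msg_vec) then VV[3][3]++ -> VV[3]=[1, 4, 2, 3]
Event 1 stamp: [0, 1, 0, 0]
Event 2 stamp: [1, 0, 0, 0]
[0, 1, 0, 0] <= [1, 0, 0, 0]? False
[1, 0, 0, 0] <= [0, 1, 0, 0]? False
Relation: concurrent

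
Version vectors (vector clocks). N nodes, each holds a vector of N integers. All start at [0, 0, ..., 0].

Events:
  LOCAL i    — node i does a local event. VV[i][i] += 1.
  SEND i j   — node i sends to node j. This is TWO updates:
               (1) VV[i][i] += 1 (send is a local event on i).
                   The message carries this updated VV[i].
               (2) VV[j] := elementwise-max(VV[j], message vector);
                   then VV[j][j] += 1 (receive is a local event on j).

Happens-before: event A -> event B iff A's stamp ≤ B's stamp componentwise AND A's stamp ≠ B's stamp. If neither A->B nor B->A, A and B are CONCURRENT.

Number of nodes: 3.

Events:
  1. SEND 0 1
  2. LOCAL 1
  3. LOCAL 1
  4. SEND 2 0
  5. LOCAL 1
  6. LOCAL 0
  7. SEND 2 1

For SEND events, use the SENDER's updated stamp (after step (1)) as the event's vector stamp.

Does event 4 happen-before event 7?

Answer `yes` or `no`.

Answer: yes

Derivation:
Initial: VV[0]=[0, 0, 0]
Initial: VV[1]=[0, 0, 0]
Initial: VV[2]=[0, 0, 0]
Event 1: SEND 0->1: VV[0][0]++ -> VV[0]=[1, 0, 0], msg_vec=[1, 0, 0]; VV[1]=max(VV[1],msg_vec) then VV[1][1]++ -> VV[1]=[1, 1, 0]
Event 2: LOCAL 1: VV[1][1]++ -> VV[1]=[1, 2, 0]
Event 3: LOCAL 1: VV[1][1]++ -> VV[1]=[1, 3, 0]
Event 4: SEND 2->0: VV[2][2]++ -> VV[2]=[0, 0, 1], msg_vec=[0, 0, 1]; VV[0]=max(VV[0],msg_vec) then VV[0][0]++ -> VV[0]=[2, 0, 1]
Event 5: LOCAL 1: VV[1][1]++ -> VV[1]=[1, 4, 0]
Event 6: LOCAL 0: VV[0][0]++ -> VV[0]=[3, 0, 1]
Event 7: SEND 2->1: VV[2][2]++ -> VV[2]=[0, 0, 2], msg_vec=[0, 0, 2]; VV[1]=max(VV[1],msg_vec) then VV[1][1]++ -> VV[1]=[1, 5, 2]
Event 4 stamp: [0, 0, 1]
Event 7 stamp: [0, 0, 2]
[0, 0, 1] <= [0, 0, 2]? True. Equal? False. Happens-before: True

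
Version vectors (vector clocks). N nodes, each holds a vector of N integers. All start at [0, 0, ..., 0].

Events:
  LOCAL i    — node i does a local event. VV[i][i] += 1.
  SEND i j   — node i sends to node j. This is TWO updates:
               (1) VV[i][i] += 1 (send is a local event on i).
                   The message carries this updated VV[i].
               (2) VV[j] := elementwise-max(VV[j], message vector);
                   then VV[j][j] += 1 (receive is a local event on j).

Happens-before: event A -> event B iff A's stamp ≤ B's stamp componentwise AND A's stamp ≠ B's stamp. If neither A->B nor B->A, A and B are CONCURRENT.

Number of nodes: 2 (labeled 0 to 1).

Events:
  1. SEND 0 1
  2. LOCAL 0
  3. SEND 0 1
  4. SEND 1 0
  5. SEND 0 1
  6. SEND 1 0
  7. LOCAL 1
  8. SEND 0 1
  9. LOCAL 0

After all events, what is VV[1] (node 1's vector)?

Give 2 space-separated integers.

Answer: 7 7

Derivation:
Initial: VV[0]=[0, 0]
Initial: VV[1]=[0, 0]
Event 1: SEND 0->1: VV[0][0]++ -> VV[0]=[1, 0], msg_vec=[1, 0]; VV[1]=max(VV[1],msg_vec) then VV[1][1]++ -> VV[1]=[1, 1]
Event 2: LOCAL 0: VV[0][0]++ -> VV[0]=[2, 0]
Event 3: SEND 0->1: VV[0][0]++ -> VV[0]=[3, 0], msg_vec=[3, 0]; VV[1]=max(VV[1],msg_vec) then VV[1][1]++ -> VV[1]=[3, 2]
Event 4: SEND 1->0: VV[1][1]++ -> VV[1]=[3, 3], msg_vec=[3, 3]; VV[0]=max(VV[0],msg_vec) then VV[0][0]++ -> VV[0]=[4, 3]
Event 5: SEND 0->1: VV[0][0]++ -> VV[0]=[5, 3], msg_vec=[5, 3]; VV[1]=max(VV[1],msg_vec) then VV[1][1]++ -> VV[1]=[5, 4]
Event 6: SEND 1->0: VV[1][1]++ -> VV[1]=[5, 5], msg_vec=[5, 5]; VV[0]=max(VV[0],msg_vec) then VV[0][0]++ -> VV[0]=[6, 5]
Event 7: LOCAL 1: VV[1][1]++ -> VV[1]=[5, 6]
Event 8: SEND 0->1: VV[0][0]++ -> VV[0]=[7, 5], msg_vec=[7, 5]; VV[1]=max(VV[1],msg_vec) then VV[1][1]++ -> VV[1]=[7, 7]
Event 9: LOCAL 0: VV[0][0]++ -> VV[0]=[8, 5]
Final vectors: VV[0]=[8, 5]; VV[1]=[7, 7]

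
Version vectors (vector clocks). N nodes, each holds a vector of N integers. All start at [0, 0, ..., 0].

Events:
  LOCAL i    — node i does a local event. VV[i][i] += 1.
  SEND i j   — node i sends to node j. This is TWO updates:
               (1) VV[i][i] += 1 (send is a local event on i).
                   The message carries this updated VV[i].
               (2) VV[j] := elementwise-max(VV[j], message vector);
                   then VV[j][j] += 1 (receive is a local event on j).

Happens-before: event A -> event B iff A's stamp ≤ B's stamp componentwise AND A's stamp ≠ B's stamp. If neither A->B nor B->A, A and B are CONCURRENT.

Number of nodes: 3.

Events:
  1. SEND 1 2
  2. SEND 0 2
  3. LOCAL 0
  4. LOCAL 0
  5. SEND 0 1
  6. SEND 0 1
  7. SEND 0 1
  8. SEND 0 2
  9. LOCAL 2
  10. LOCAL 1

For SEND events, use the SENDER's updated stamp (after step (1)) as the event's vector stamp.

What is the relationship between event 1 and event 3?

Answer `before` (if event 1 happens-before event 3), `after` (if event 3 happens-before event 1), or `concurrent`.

Answer: concurrent

Derivation:
Initial: VV[0]=[0, 0, 0]
Initial: VV[1]=[0, 0, 0]
Initial: VV[2]=[0, 0, 0]
Event 1: SEND 1->2: VV[1][1]++ -> VV[1]=[0, 1, 0], msg_vec=[0, 1, 0]; VV[2]=max(VV[2],msg_vec) then VV[2][2]++ -> VV[2]=[0, 1, 1]
Event 2: SEND 0->2: VV[0][0]++ -> VV[0]=[1, 0, 0], msg_vec=[1, 0, 0]; VV[2]=max(VV[2],msg_vec) then VV[2][2]++ -> VV[2]=[1, 1, 2]
Event 3: LOCAL 0: VV[0][0]++ -> VV[0]=[2, 0, 0]
Event 4: LOCAL 0: VV[0][0]++ -> VV[0]=[3, 0, 0]
Event 5: SEND 0->1: VV[0][0]++ -> VV[0]=[4, 0, 0], msg_vec=[4, 0, 0]; VV[1]=max(VV[1],msg_vec) then VV[1][1]++ -> VV[1]=[4, 2, 0]
Event 6: SEND 0->1: VV[0][0]++ -> VV[0]=[5, 0, 0], msg_vec=[5, 0, 0]; VV[1]=max(VV[1],msg_vec) then VV[1][1]++ -> VV[1]=[5, 3, 0]
Event 7: SEND 0->1: VV[0][0]++ -> VV[0]=[6, 0, 0], msg_vec=[6, 0, 0]; VV[1]=max(VV[1],msg_vec) then VV[1][1]++ -> VV[1]=[6, 4, 0]
Event 8: SEND 0->2: VV[0][0]++ -> VV[0]=[7, 0, 0], msg_vec=[7, 0, 0]; VV[2]=max(VV[2],msg_vec) then VV[2][2]++ -> VV[2]=[7, 1, 3]
Event 9: LOCAL 2: VV[2][2]++ -> VV[2]=[7, 1, 4]
Event 10: LOCAL 1: VV[1][1]++ -> VV[1]=[6, 5, 0]
Event 1 stamp: [0, 1, 0]
Event 3 stamp: [2, 0, 0]
[0, 1, 0] <= [2, 0, 0]? False
[2, 0, 0] <= [0, 1, 0]? False
Relation: concurrent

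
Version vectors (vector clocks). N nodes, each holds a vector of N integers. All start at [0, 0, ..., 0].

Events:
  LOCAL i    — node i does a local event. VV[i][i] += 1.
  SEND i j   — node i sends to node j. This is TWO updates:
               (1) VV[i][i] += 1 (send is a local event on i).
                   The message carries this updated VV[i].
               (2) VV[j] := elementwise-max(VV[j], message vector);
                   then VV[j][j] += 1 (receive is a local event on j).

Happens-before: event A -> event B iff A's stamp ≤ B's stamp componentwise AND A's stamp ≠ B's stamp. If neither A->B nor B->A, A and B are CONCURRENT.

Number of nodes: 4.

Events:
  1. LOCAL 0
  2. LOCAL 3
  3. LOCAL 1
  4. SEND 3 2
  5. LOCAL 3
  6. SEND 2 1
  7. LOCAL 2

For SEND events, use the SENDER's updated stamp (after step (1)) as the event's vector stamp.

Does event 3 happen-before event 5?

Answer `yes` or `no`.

Initial: VV[0]=[0, 0, 0, 0]
Initial: VV[1]=[0, 0, 0, 0]
Initial: VV[2]=[0, 0, 0, 0]
Initial: VV[3]=[0, 0, 0, 0]
Event 1: LOCAL 0: VV[0][0]++ -> VV[0]=[1, 0, 0, 0]
Event 2: LOCAL 3: VV[3][3]++ -> VV[3]=[0, 0, 0, 1]
Event 3: LOCAL 1: VV[1][1]++ -> VV[1]=[0, 1, 0, 0]
Event 4: SEND 3->2: VV[3][3]++ -> VV[3]=[0, 0, 0, 2], msg_vec=[0, 0, 0, 2]; VV[2]=max(VV[2],msg_vec) then VV[2][2]++ -> VV[2]=[0, 0, 1, 2]
Event 5: LOCAL 3: VV[3][3]++ -> VV[3]=[0, 0, 0, 3]
Event 6: SEND 2->1: VV[2][2]++ -> VV[2]=[0, 0, 2, 2], msg_vec=[0, 0, 2, 2]; VV[1]=max(VV[1],msg_vec) then VV[1][1]++ -> VV[1]=[0, 2, 2, 2]
Event 7: LOCAL 2: VV[2][2]++ -> VV[2]=[0, 0, 3, 2]
Event 3 stamp: [0, 1, 0, 0]
Event 5 stamp: [0, 0, 0, 3]
[0, 1, 0, 0] <= [0, 0, 0, 3]? False. Equal? False. Happens-before: False

Answer: no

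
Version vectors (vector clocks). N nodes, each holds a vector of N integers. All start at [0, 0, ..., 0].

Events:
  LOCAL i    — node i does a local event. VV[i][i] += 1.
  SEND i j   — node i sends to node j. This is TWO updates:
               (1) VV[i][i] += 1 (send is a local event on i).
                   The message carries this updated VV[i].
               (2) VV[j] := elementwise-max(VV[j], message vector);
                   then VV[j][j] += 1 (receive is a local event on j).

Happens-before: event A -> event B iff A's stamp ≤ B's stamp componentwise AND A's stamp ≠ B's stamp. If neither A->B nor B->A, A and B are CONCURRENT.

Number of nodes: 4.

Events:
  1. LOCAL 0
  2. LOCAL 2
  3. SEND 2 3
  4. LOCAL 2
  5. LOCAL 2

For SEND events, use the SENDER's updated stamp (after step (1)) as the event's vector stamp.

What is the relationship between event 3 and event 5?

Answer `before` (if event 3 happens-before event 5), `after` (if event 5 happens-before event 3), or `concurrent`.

Answer: before

Derivation:
Initial: VV[0]=[0, 0, 0, 0]
Initial: VV[1]=[0, 0, 0, 0]
Initial: VV[2]=[0, 0, 0, 0]
Initial: VV[3]=[0, 0, 0, 0]
Event 1: LOCAL 0: VV[0][0]++ -> VV[0]=[1, 0, 0, 0]
Event 2: LOCAL 2: VV[2][2]++ -> VV[2]=[0, 0, 1, 0]
Event 3: SEND 2->3: VV[2][2]++ -> VV[2]=[0, 0, 2, 0], msg_vec=[0, 0, 2, 0]; VV[3]=max(VV[3],msg_vec) then VV[3][3]++ -> VV[3]=[0, 0, 2, 1]
Event 4: LOCAL 2: VV[2][2]++ -> VV[2]=[0, 0, 3, 0]
Event 5: LOCAL 2: VV[2][2]++ -> VV[2]=[0, 0, 4, 0]
Event 3 stamp: [0, 0, 2, 0]
Event 5 stamp: [0, 0, 4, 0]
[0, 0, 2, 0] <= [0, 0, 4, 0]? True
[0, 0, 4, 0] <= [0, 0, 2, 0]? False
Relation: before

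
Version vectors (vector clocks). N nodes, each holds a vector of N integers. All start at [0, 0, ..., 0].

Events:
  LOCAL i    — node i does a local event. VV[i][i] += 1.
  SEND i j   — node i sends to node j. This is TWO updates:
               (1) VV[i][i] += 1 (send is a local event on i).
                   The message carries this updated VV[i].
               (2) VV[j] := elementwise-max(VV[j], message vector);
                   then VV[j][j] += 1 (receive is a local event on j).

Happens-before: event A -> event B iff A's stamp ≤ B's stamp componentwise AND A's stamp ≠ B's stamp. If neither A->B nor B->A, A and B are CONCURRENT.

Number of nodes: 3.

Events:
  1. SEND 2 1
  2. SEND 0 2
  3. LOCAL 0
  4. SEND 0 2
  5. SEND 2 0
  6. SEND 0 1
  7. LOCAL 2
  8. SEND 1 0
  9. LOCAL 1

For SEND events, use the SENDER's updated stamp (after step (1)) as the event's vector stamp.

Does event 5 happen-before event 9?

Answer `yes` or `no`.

Answer: yes

Derivation:
Initial: VV[0]=[0, 0, 0]
Initial: VV[1]=[0, 0, 0]
Initial: VV[2]=[0, 0, 0]
Event 1: SEND 2->1: VV[2][2]++ -> VV[2]=[0, 0, 1], msg_vec=[0, 0, 1]; VV[1]=max(VV[1],msg_vec) then VV[1][1]++ -> VV[1]=[0, 1, 1]
Event 2: SEND 0->2: VV[0][0]++ -> VV[0]=[1, 0, 0], msg_vec=[1, 0, 0]; VV[2]=max(VV[2],msg_vec) then VV[2][2]++ -> VV[2]=[1, 0, 2]
Event 3: LOCAL 0: VV[0][0]++ -> VV[0]=[2, 0, 0]
Event 4: SEND 0->2: VV[0][0]++ -> VV[0]=[3, 0, 0], msg_vec=[3, 0, 0]; VV[2]=max(VV[2],msg_vec) then VV[2][2]++ -> VV[2]=[3, 0, 3]
Event 5: SEND 2->0: VV[2][2]++ -> VV[2]=[3, 0, 4], msg_vec=[3, 0, 4]; VV[0]=max(VV[0],msg_vec) then VV[0][0]++ -> VV[0]=[4, 0, 4]
Event 6: SEND 0->1: VV[0][0]++ -> VV[0]=[5, 0, 4], msg_vec=[5, 0, 4]; VV[1]=max(VV[1],msg_vec) then VV[1][1]++ -> VV[1]=[5, 2, 4]
Event 7: LOCAL 2: VV[2][2]++ -> VV[2]=[3, 0, 5]
Event 8: SEND 1->0: VV[1][1]++ -> VV[1]=[5, 3, 4], msg_vec=[5, 3, 4]; VV[0]=max(VV[0],msg_vec) then VV[0][0]++ -> VV[0]=[6, 3, 4]
Event 9: LOCAL 1: VV[1][1]++ -> VV[1]=[5, 4, 4]
Event 5 stamp: [3, 0, 4]
Event 9 stamp: [5, 4, 4]
[3, 0, 4] <= [5, 4, 4]? True. Equal? False. Happens-before: True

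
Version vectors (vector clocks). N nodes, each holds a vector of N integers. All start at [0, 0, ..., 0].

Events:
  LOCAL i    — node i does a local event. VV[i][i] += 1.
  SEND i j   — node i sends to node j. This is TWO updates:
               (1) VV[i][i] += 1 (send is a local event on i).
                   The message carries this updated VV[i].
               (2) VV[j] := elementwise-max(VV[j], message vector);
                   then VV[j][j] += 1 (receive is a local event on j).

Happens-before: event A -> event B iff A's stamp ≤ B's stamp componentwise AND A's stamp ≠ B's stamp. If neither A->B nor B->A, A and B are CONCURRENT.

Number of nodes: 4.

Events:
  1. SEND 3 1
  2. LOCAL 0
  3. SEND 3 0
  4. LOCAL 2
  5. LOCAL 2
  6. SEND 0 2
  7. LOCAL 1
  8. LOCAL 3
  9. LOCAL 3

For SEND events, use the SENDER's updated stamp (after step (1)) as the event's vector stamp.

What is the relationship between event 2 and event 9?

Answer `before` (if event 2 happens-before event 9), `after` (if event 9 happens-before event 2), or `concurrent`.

Initial: VV[0]=[0, 0, 0, 0]
Initial: VV[1]=[0, 0, 0, 0]
Initial: VV[2]=[0, 0, 0, 0]
Initial: VV[3]=[0, 0, 0, 0]
Event 1: SEND 3->1: VV[3][3]++ -> VV[3]=[0, 0, 0, 1], msg_vec=[0, 0, 0, 1]; VV[1]=max(VV[1],msg_vec) then VV[1][1]++ -> VV[1]=[0, 1, 0, 1]
Event 2: LOCAL 0: VV[0][0]++ -> VV[0]=[1, 0, 0, 0]
Event 3: SEND 3->0: VV[3][3]++ -> VV[3]=[0, 0, 0, 2], msg_vec=[0, 0, 0, 2]; VV[0]=max(VV[0],msg_vec) then VV[0][0]++ -> VV[0]=[2, 0, 0, 2]
Event 4: LOCAL 2: VV[2][2]++ -> VV[2]=[0, 0, 1, 0]
Event 5: LOCAL 2: VV[2][2]++ -> VV[2]=[0, 0, 2, 0]
Event 6: SEND 0->2: VV[0][0]++ -> VV[0]=[3, 0, 0, 2], msg_vec=[3, 0, 0, 2]; VV[2]=max(VV[2],msg_vec) then VV[2][2]++ -> VV[2]=[3, 0, 3, 2]
Event 7: LOCAL 1: VV[1][1]++ -> VV[1]=[0, 2, 0, 1]
Event 8: LOCAL 3: VV[3][3]++ -> VV[3]=[0, 0, 0, 3]
Event 9: LOCAL 3: VV[3][3]++ -> VV[3]=[0, 0, 0, 4]
Event 2 stamp: [1, 0, 0, 0]
Event 9 stamp: [0, 0, 0, 4]
[1, 0, 0, 0] <= [0, 0, 0, 4]? False
[0, 0, 0, 4] <= [1, 0, 0, 0]? False
Relation: concurrent

Answer: concurrent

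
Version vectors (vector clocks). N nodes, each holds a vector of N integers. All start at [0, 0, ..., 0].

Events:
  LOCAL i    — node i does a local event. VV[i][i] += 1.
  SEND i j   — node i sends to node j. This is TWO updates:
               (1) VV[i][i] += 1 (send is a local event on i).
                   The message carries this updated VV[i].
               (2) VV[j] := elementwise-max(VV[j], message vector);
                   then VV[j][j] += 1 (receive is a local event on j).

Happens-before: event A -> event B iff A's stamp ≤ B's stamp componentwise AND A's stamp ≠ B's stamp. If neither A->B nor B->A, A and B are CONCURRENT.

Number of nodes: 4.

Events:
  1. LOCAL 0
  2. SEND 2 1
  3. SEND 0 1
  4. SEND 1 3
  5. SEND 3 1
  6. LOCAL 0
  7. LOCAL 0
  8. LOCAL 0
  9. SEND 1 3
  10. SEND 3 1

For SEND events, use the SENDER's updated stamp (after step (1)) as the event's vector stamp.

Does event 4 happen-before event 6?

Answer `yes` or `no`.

Initial: VV[0]=[0, 0, 0, 0]
Initial: VV[1]=[0, 0, 0, 0]
Initial: VV[2]=[0, 0, 0, 0]
Initial: VV[3]=[0, 0, 0, 0]
Event 1: LOCAL 0: VV[0][0]++ -> VV[0]=[1, 0, 0, 0]
Event 2: SEND 2->1: VV[2][2]++ -> VV[2]=[0, 0, 1, 0], msg_vec=[0, 0, 1, 0]; VV[1]=max(VV[1],msg_vec) then VV[1][1]++ -> VV[1]=[0, 1, 1, 0]
Event 3: SEND 0->1: VV[0][0]++ -> VV[0]=[2, 0, 0, 0], msg_vec=[2, 0, 0, 0]; VV[1]=max(VV[1],msg_vec) then VV[1][1]++ -> VV[1]=[2, 2, 1, 0]
Event 4: SEND 1->3: VV[1][1]++ -> VV[1]=[2, 3, 1, 0], msg_vec=[2, 3, 1, 0]; VV[3]=max(VV[3],msg_vec) then VV[3][3]++ -> VV[3]=[2, 3, 1, 1]
Event 5: SEND 3->1: VV[3][3]++ -> VV[3]=[2, 3, 1, 2], msg_vec=[2, 3, 1, 2]; VV[1]=max(VV[1],msg_vec) then VV[1][1]++ -> VV[1]=[2, 4, 1, 2]
Event 6: LOCAL 0: VV[0][0]++ -> VV[0]=[3, 0, 0, 0]
Event 7: LOCAL 0: VV[0][0]++ -> VV[0]=[4, 0, 0, 0]
Event 8: LOCAL 0: VV[0][0]++ -> VV[0]=[5, 0, 0, 0]
Event 9: SEND 1->3: VV[1][1]++ -> VV[1]=[2, 5, 1, 2], msg_vec=[2, 5, 1, 2]; VV[3]=max(VV[3],msg_vec) then VV[3][3]++ -> VV[3]=[2, 5, 1, 3]
Event 10: SEND 3->1: VV[3][3]++ -> VV[3]=[2, 5, 1, 4], msg_vec=[2, 5, 1, 4]; VV[1]=max(VV[1],msg_vec) then VV[1][1]++ -> VV[1]=[2, 6, 1, 4]
Event 4 stamp: [2, 3, 1, 0]
Event 6 stamp: [3, 0, 0, 0]
[2, 3, 1, 0] <= [3, 0, 0, 0]? False. Equal? False. Happens-before: False

Answer: no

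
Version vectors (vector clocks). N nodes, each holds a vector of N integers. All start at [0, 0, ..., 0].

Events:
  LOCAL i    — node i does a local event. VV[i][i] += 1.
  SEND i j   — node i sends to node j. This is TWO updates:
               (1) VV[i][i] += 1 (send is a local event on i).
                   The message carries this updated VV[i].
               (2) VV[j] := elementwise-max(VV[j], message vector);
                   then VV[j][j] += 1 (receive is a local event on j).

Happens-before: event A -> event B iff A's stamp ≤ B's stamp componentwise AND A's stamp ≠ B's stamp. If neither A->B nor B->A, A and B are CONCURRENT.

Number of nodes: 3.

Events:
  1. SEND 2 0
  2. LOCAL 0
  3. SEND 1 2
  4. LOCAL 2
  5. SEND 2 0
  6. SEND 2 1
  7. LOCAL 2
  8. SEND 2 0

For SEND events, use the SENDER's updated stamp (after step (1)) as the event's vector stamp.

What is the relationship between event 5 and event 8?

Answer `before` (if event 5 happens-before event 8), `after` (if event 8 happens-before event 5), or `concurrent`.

Answer: before

Derivation:
Initial: VV[0]=[0, 0, 0]
Initial: VV[1]=[0, 0, 0]
Initial: VV[2]=[0, 0, 0]
Event 1: SEND 2->0: VV[2][2]++ -> VV[2]=[0, 0, 1], msg_vec=[0, 0, 1]; VV[0]=max(VV[0],msg_vec) then VV[0][0]++ -> VV[0]=[1, 0, 1]
Event 2: LOCAL 0: VV[0][0]++ -> VV[0]=[2, 0, 1]
Event 3: SEND 1->2: VV[1][1]++ -> VV[1]=[0, 1, 0], msg_vec=[0, 1, 0]; VV[2]=max(VV[2],msg_vec) then VV[2][2]++ -> VV[2]=[0, 1, 2]
Event 4: LOCAL 2: VV[2][2]++ -> VV[2]=[0, 1, 3]
Event 5: SEND 2->0: VV[2][2]++ -> VV[2]=[0, 1, 4], msg_vec=[0, 1, 4]; VV[0]=max(VV[0],msg_vec) then VV[0][0]++ -> VV[0]=[3, 1, 4]
Event 6: SEND 2->1: VV[2][2]++ -> VV[2]=[0, 1, 5], msg_vec=[0, 1, 5]; VV[1]=max(VV[1],msg_vec) then VV[1][1]++ -> VV[1]=[0, 2, 5]
Event 7: LOCAL 2: VV[2][2]++ -> VV[2]=[0, 1, 6]
Event 8: SEND 2->0: VV[2][2]++ -> VV[2]=[0, 1, 7], msg_vec=[0, 1, 7]; VV[0]=max(VV[0],msg_vec) then VV[0][0]++ -> VV[0]=[4, 1, 7]
Event 5 stamp: [0, 1, 4]
Event 8 stamp: [0, 1, 7]
[0, 1, 4] <= [0, 1, 7]? True
[0, 1, 7] <= [0, 1, 4]? False
Relation: before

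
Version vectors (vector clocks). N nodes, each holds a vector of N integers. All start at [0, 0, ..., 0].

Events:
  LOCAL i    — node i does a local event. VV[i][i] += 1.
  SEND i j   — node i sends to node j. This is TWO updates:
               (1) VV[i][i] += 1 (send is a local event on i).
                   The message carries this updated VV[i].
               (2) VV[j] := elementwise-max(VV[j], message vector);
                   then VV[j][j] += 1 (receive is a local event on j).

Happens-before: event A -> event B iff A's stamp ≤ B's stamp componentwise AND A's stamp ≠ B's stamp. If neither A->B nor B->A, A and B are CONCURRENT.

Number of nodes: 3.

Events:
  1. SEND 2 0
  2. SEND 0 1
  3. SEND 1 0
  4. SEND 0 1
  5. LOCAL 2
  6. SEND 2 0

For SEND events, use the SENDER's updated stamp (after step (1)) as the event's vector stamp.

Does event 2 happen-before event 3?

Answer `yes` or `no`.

Initial: VV[0]=[0, 0, 0]
Initial: VV[1]=[0, 0, 0]
Initial: VV[2]=[0, 0, 0]
Event 1: SEND 2->0: VV[2][2]++ -> VV[2]=[0, 0, 1], msg_vec=[0, 0, 1]; VV[0]=max(VV[0],msg_vec) then VV[0][0]++ -> VV[0]=[1, 0, 1]
Event 2: SEND 0->1: VV[0][0]++ -> VV[0]=[2, 0, 1], msg_vec=[2, 0, 1]; VV[1]=max(VV[1],msg_vec) then VV[1][1]++ -> VV[1]=[2, 1, 1]
Event 3: SEND 1->0: VV[1][1]++ -> VV[1]=[2, 2, 1], msg_vec=[2, 2, 1]; VV[0]=max(VV[0],msg_vec) then VV[0][0]++ -> VV[0]=[3, 2, 1]
Event 4: SEND 0->1: VV[0][0]++ -> VV[0]=[4, 2, 1], msg_vec=[4, 2, 1]; VV[1]=max(VV[1],msg_vec) then VV[1][1]++ -> VV[1]=[4, 3, 1]
Event 5: LOCAL 2: VV[2][2]++ -> VV[2]=[0, 0, 2]
Event 6: SEND 2->0: VV[2][2]++ -> VV[2]=[0, 0, 3], msg_vec=[0, 0, 3]; VV[0]=max(VV[0],msg_vec) then VV[0][0]++ -> VV[0]=[5, 2, 3]
Event 2 stamp: [2, 0, 1]
Event 3 stamp: [2, 2, 1]
[2, 0, 1] <= [2, 2, 1]? True. Equal? False. Happens-before: True

Answer: yes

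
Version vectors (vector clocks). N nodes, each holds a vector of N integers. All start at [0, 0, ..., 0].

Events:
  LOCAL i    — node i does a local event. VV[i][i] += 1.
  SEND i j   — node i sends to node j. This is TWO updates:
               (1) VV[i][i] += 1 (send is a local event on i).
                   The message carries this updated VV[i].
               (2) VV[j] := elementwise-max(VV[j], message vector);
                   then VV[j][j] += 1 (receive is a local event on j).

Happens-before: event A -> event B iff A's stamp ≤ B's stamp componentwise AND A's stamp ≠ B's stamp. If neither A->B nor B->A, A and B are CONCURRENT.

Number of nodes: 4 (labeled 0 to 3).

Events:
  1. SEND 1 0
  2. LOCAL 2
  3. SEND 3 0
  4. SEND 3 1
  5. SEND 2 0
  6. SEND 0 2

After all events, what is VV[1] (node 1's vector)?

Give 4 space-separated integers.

Answer: 0 2 0 2

Derivation:
Initial: VV[0]=[0, 0, 0, 0]
Initial: VV[1]=[0, 0, 0, 0]
Initial: VV[2]=[0, 0, 0, 0]
Initial: VV[3]=[0, 0, 0, 0]
Event 1: SEND 1->0: VV[1][1]++ -> VV[1]=[0, 1, 0, 0], msg_vec=[0, 1, 0, 0]; VV[0]=max(VV[0],msg_vec) then VV[0][0]++ -> VV[0]=[1, 1, 0, 0]
Event 2: LOCAL 2: VV[2][2]++ -> VV[2]=[0, 0, 1, 0]
Event 3: SEND 3->0: VV[3][3]++ -> VV[3]=[0, 0, 0, 1], msg_vec=[0, 0, 0, 1]; VV[0]=max(VV[0],msg_vec) then VV[0][0]++ -> VV[0]=[2, 1, 0, 1]
Event 4: SEND 3->1: VV[3][3]++ -> VV[3]=[0, 0, 0, 2], msg_vec=[0, 0, 0, 2]; VV[1]=max(VV[1],msg_vec) then VV[1][1]++ -> VV[1]=[0, 2, 0, 2]
Event 5: SEND 2->0: VV[2][2]++ -> VV[2]=[0, 0, 2, 0], msg_vec=[0, 0, 2, 0]; VV[0]=max(VV[0],msg_vec) then VV[0][0]++ -> VV[0]=[3, 1, 2, 1]
Event 6: SEND 0->2: VV[0][0]++ -> VV[0]=[4, 1, 2, 1], msg_vec=[4, 1, 2, 1]; VV[2]=max(VV[2],msg_vec) then VV[2][2]++ -> VV[2]=[4, 1, 3, 1]
Final vectors: VV[0]=[4, 1, 2, 1]; VV[1]=[0, 2, 0, 2]; VV[2]=[4, 1, 3, 1]; VV[3]=[0, 0, 0, 2]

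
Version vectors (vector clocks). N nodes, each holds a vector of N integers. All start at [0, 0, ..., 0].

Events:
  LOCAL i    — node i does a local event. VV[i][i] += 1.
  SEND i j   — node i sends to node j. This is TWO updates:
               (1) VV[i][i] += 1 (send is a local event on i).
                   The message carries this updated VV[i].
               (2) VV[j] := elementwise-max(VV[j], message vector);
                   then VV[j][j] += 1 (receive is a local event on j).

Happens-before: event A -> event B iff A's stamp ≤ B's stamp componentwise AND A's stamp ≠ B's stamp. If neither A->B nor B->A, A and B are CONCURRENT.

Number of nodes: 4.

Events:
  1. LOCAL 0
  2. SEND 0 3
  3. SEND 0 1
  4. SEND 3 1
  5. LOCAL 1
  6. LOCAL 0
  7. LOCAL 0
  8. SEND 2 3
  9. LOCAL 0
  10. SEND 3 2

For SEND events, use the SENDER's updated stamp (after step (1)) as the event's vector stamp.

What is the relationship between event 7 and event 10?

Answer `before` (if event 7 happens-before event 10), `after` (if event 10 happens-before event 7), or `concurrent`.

Answer: concurrent

Derivation:
Initial: VV[0]=[0, 0, 0, 0]
Initial: VV[1]=[0, 0, 0, 0]
Initial: VV[2]=[0, 0, 0, 0]
Initial: VV[3]=[0, 0, 0, 0]
Event 1: LOCAL 0: VV[0][0]++ -> VV[0]=[1, 0, 0, 0]
Event 2: SEND 0->3: VV[0][0]++ -> VV[0]=[2, 0, 0, 0], msg_vec=[2, 0, 0, 0]; VV[3]=max(VV[3],msg_vec) then VV[3][3]++ -> VV[3]=[2, 0, 0, 1]
Event 3: SEND 0->1: VV[0][0]++ -> VV[0]=[3, 0, 0, 0], msg_vec=[3, 0, 0, 0]; VV[1]=max(VV[1],msg_vec) then VV[1][1]++ -> VV[1]=[3, 1, 0, 0]
Event 4: SEND 3->1: VV[3][3]++ -> VV[3]=[2, 0, 0, 2], msg_vec=[2, 0, 0, 2]; VV[1]=max(VV[1],msg_vec) then VV[1][1]++ -> VV[1]=[3, 2, 0, 2]
Event 5: LOCAL 1: VV[1][1]++ -> VV[1]=[3, 3, 0, 2]
Event 6: LOCAL 0: VV[0][0]++ -> VV[0]=[4, 0, 0, 0]
Event 7: LOCAL 0: VV[0][0]++ -> VV[0]=[5, 0, 0, 0]
Event 8: SEND 2->3: VV[2][2]++ -> VV[2]=[0, 0, 1, 0], msg_vec=[0, 0, 1, 0]; VV[3]=max(VV[3],msg_vec) then VV[3][3]++ -> VV[3]=[2, 0, 1, 3]
Event 9: LOCAL 0: VV[0][0]++ -> VV[0]=[6, 0, 0, 0]
Event 10: SEND 3->2: VV[3][3]++ -> VV[3]=[2, 0, 1, 4], msg_vec=[2, 0, 1, 4]; VV[2]=max(VV[2],msg_vec) then VV[2][2]++ -> VV[2]=[2, 0, 2, 4]
Event 7 stamp: [5, 0, 0, 0]
Event 10 stamp: [2, 0, 1, 4]
[5, 0, 0, 0] <= [2, 0, 1, 4]? False
[2, 0, 1, 4] <= [5, 0, 0, 0]? False
Relation: concurrent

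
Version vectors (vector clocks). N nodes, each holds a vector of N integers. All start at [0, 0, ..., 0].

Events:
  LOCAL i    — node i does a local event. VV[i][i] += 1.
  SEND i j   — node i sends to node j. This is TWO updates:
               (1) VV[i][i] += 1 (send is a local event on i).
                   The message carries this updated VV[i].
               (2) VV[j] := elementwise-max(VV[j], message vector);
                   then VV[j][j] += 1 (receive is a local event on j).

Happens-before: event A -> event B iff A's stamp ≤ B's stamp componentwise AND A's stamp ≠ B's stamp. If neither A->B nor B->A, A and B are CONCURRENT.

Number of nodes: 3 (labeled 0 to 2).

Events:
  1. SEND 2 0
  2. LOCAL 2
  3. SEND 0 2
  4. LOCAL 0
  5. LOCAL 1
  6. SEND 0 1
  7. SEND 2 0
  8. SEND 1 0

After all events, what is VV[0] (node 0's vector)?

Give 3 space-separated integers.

Initial: VV[0]=[0, 0, 0]
Initial: VV[1]=[0, 0, 0]
Initial: VV[2]=[0, 0, 0]
Event 1: SEND 2->0: VV[2][2]++ -> VV[2]=[0, 0, 1], msg_vec=[0, 0, 1]; VV[0]=max(VV[0],msg_vec) then VV[0][0]++ -> VV[0]=[1, 0, 1]
Event 2: LOCAL 2: VV[2][2]++ -> VV[2]=[0, 0, 2]
Event 3: SEND 0->2: VV[0][0]++ -> VV[0]=[2, 0, 1], msg_vec=[2, 0, 1]; VV[2]=max(VV[2],msg_vec) then VV[2][2]++ -> VV[2]=[2, 0, 3]
Event 4: LOCAL 0: VV[0][0]++ -> VV[0]=[3, 0, 1]
Event 5: LOCAL 1: VV[1][1]++ -> VV[1]=[0, 1, 0]
Event 6: SEND 0->1: VV[0][0]++ -> VV[0]=[4, 0, 1], msg_vec=[4, 0, 1]; VV[1]=max(VV[1],msg_vec) then VV[1][1]++ -> VV[1]=[4, 2, 1]
Event 7: SEND 2->0: VV[2][2]++ -> VV[2]=[2, 0, 4], msg_vec=[2, 0, 4]; VV[0]=max(VV[0],msg_vec) then VV[0][0]++ -> VV[0]=[5, 0, 4]
Event 8: SEND 1->0: VV[1][1]++ -> VV[1]=[4, 3, 1], msg_vec=[4, 3, 1]; VV[0]=max(VV[0],msg_vec) then VV[0][0]++ -> VV[0]=[6, 3, 4]
Final vectors: VV[0]=[6, 3, 4]; VV[1]=[4, 3, 1]; VV[2]=[2, 0, 4]

Answer: 6 3 4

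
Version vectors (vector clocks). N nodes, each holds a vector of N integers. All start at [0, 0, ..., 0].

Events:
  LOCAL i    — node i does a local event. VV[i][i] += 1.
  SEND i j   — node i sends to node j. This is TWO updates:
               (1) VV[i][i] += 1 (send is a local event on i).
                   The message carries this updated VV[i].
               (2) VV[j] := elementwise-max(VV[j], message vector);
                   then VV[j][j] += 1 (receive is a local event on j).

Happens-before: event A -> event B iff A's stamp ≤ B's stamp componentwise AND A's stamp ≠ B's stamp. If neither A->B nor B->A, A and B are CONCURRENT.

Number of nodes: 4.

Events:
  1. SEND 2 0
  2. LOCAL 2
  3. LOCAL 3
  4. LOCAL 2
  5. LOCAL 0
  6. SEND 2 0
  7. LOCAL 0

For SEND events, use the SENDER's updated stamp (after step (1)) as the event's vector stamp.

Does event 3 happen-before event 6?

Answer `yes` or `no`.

Answer: no

Derivation:
Initial: VV[0]=[0, 0, 0, 0]
Initial: VV[1]=[0, 0, 0, 0]
Initial: VV[2]=[0, 0, 0, 0]
Initial: VV[3]=[0, 0, 0, 0]
Event 1: SEND 2->0: VV[2][2]++ -> VV[2]=[0, 0, 1, 0], msg_vec=[0, 0, 1, 0]; VV[0]=max(VV[0],msg_vec) then VV[0][0]++ -> VV[0]=[1, 0, 1, 0]
Event 2: LOCAL 2: VV[2][2]++ -> VV[2]=[0, 0, 2, 0]
Event 3: LOCAL 3: VV[3][3]++ -> VV[3]=[0, 0, 0, 1]
Event 4: LOCAL 2: VV[2][2]++ -> VV[2]=[0, 0, 3, 0]
Event 5: LOCAL 0: VV[0][0]++ -> VV[0]=[2, 0, 1, 0]
Event 6: SEND 2->0: VV[2][2]++ -> VV[2]=[0, 0, 4, 0], msg_vec=[0, 0, 4, 0]; VV[0]=max(VV[0],msg_vec) then VV[0][0]++ -> VV[0]=[3, 0, 4, 0]
Event 7: LOCAL 0: VV[0][0]++ -> VV[0]=[4, 0, 4, 0]
Event 3 stamp: [0, 0, 0, 1]
Event 6 stamp: [0, 0, 4, 0]
[0, 0, 0, 1] <= [0, 0, 4, 0]? False. Equal? False. Happens-before: False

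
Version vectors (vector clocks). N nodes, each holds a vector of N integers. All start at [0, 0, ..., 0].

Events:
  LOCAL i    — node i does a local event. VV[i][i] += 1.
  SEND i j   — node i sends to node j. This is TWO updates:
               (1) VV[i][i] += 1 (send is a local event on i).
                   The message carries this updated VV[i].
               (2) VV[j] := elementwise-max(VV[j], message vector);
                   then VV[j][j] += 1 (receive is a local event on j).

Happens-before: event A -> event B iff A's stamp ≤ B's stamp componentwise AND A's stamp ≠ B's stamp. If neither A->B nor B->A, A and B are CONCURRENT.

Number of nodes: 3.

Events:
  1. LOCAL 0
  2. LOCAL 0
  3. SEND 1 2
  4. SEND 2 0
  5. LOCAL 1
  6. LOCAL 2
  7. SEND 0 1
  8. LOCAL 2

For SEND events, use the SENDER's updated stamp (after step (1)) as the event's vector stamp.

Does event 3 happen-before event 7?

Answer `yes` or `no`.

Answer: yes

Derivation:
Initial: VV[0]=[0, 0, 0]
Initial: VV[1]=[0, 0, 0]
Initial: VV[2]=[0, 0, 0]
Event 1: LOCAL 0: VV[0][0]++ -> VV[0]=[1, 0, 0]
Event 2: LOCAL 0: VV[0][0]++ -> VV[0]=[2, 0, 0]
Event 3: SEND 1->2: VV[1][1]++ -> VV[1]=[0, 1, 0], msg_vec=[0, 1, 0]; VV[2]=max(VV[2],msg_vec) then VV[2][2]++ -> VV[2]=[0, 1, 1]
Event 4: SEND 2->0: VV[2][2]++ -> VV[2]=[0, 1, 2], msg_vec=[0, 1, 2]; VV[0]=max(VV[0],msg_vec) then VV[0][0]++ -> VV[0]=[3, 1, 2]
Event 5: LOCAL 1: VV[1][1]++ -> VV[1]=[0, 2, 0]
Event 6: LOCAL 2: VV[2][2]++ -> VV[2]=[0, 1, 3]
Event 7: SEND 0->1: VV[0][0]++ -> VV[0]=[4, 1, 2], msg_vec=[4, 1, 2]; VV[1]=max(VV[1],msg_vec) then VV[1][1]++ -> VV[1]=[4, 3, 2]
Event 8: LOCAL 2: VV[2][2]++ -> VV[2]=[0, 1, 4]
Event 3 stamp: [0, 1, 0]
Event 7 stamp: [4, 1, 2]
[0, 1, 0] <= [4, 1, 2]? True. Equal? False. Happens-before: True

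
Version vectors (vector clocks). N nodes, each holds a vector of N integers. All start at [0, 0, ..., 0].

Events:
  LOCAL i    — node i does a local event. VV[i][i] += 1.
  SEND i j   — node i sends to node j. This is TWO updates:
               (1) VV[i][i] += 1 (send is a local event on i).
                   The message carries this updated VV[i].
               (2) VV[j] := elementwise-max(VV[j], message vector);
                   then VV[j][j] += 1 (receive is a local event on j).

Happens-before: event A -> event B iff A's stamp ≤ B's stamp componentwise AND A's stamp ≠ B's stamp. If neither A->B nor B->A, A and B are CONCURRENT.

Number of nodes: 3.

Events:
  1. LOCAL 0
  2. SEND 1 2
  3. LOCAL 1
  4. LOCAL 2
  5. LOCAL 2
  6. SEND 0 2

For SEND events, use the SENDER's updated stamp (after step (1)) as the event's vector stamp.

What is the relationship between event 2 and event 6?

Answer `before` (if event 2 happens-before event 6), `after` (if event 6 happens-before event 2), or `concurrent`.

Initial: VV[0]=[0, 0, 0]
Initial: VV[1]=[0, 0, 0]
Initial: VV[2]=[0, 0, 0]
Event 1: LOCAL 0: VV[0][0]++ -> VV[0]=[1, 0, 0]
Event 2: SEND 1->2: VV[1][1]++ -> VV[1]=[0, 1, 0], msg_vec=[0, 1, 0]; VV[2]=max(VV[2],msg_vec) then VV[2][2]++ -> VV[2]=[0, 1, 1]
Event 3: LOCAL 1: VV[1][1]++ -> VV[1]=[0, 2, 0]
Event 4: LOCAL 2: VV[2][2]++ -> VV[2]=[0, 1, 2]
Event 5: LOCAL 2: VV[2][2]++ -> VV[2]=[0, 1, 3]
Event 6: SEND 0->2: VV[0][0]++ -> VV[0]=[2, 0, 0], msg_vec=[2, 0, 0]; VV[2]=max(VV[2],msg_vec) then VV[2][2]++ -> VV[2]=[2, 1, 4]
Event 2 stamp: [0, 1, 0]
Event 6 stamp: [2, 0, 0]
[0, 1, 0] <= [2, 0, 0]? False
[2, 0, 0] <= [0, 1, 0]? False
Relation: concurrent

Answer: concurrent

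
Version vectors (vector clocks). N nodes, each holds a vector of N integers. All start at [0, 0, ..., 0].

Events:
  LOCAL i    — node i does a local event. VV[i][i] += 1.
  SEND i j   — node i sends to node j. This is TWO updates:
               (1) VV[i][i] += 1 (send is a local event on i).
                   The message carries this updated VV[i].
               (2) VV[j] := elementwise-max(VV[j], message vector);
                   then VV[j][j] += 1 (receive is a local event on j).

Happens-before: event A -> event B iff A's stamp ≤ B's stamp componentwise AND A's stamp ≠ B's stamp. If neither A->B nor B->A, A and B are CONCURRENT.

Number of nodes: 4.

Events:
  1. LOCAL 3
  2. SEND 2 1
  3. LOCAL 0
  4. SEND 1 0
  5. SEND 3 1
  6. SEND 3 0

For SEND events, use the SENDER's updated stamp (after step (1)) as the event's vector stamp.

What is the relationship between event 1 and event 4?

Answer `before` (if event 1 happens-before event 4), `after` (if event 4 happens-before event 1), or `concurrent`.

Initial: VV[0]=[0, 0, 0, 0]
Initial: VV[1]=[0, 0, 0, 0]
Initial: VV[2]=[0, 0, 0, 0]
Initial: VV[3]=[0, 0, 0, 0]
Event 1: LOCAL 3: VV[3][3]++ -> VV[3]=[0, 0, 0, 1]
Event 2: SEND 2->1: VV[2][2]++ -> VV[2]=[0, 0, 1, 0], msg_vec=[0, 0, 1, 0]; VV[1]=max(VV[1],msg_vec) then VV[1][1]++ -> VV[1]=[0, 1, 1, 0]
Event 3: LOCAL 0: VV[0][0]++ -> VV[0]=[1, 0, 0, 0]
Event 4: SEND 1->0: VV[1][1]++ -> VV[1]=[0, 2, 1, 0], msg_vec=[0, 2, 1, 0]; VV[0]=max(VV[0],msg_vec) then VV[0][0]++ -> VV[0]=[2, 2, 1, 0]
Event 5: SEND 3->1: VV[3][3]++ -> VV[3]=[0, 0, 0, 2], msg_vec=[0, 0, 0, 2]; VV[1]=max(VV[1],msg_vec) then VV[1][1]++ -> VV[1]=[0, 3, 1, 2]
Event 6: SEND 3->0: VV[3][3]++ -> VV[3]=[0, 0, 0, 3], msg_vec=[0, 0, 0, 3]; VV[0]=max(VV[0],msg_vec) then VV[0][0]++ -> VV[0]=[3, 2, 1, 3]
Event 1 stamp: [0, 0, 0, 1]
Event 4 stamp: [0, 2, 1, 0]
[0, 0, 0, 1] <= [0, 2, 1, 0]? False
[0, 2, 1, 0] <= [0, 0, 0, 1]? False
Relation: concurrent

Answer: concurrent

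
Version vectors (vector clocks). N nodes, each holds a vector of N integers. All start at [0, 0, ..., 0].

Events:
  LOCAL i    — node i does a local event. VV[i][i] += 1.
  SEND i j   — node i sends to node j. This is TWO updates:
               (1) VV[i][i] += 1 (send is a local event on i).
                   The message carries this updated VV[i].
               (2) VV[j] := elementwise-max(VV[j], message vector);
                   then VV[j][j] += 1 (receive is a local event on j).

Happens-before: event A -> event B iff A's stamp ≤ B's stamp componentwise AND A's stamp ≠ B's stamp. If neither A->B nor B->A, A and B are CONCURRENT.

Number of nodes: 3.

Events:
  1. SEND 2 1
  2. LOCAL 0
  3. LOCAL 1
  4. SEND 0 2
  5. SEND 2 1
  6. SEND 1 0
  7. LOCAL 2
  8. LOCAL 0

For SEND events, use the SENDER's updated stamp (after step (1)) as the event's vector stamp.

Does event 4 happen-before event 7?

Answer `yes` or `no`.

Initial: VV[0]=[0, 0, 0]
Initial: VV[1]=[0, 0, 0]
Initial: VV[2]=[0, 0, 0]
Event 1: SEND 2->1: VV[2][2]++ -> VV[2]=[0, 0, 1], msg_vec=[0, 0, 1]; VV[1]=max(VV[1],msg_vec) then VV[1][1]++ -> VV[1]=[0, 1, 1]
Event 2: LOCAL 0: VV[0][0]++ -> VV[0]=[1, 0, 0]
Event 3: LOCAL 1: VV[1][1]++ -> VV[1]=[0, 2, 1]
Event 4: SEND 0->2: VV[0][0]++ -> VV[0]=[2, 0, 0], msg_vec=[2, 0, 0]; VV[2]=max(VV[2],msg_vec) then VV[2][2]++ -> VV[2]=[2, 0, 2]
Event 5: SEND 2->1: VV[2][2]++ -> VV[2]=[2, 0, 3], msg_vec=[2, 0, 3]; VV[1]=max(VV[1],msg_vec) then VV[1][1]++ -> VV[1]=[2, 3, 3]
Event 6: SEND 1->0: VV[1][1]++ -> VV[1]=[2, 4, 3], msg_vec=[2, 4, 3]; VV[0]=max(VV[0],msg_vec) then VV[0][0]++ -> VV[0]=[3, 4, 3]
Event 7: LOCAL 2: VV[2][2]++ -> VV[2]=[2, 0, 4]
Event 8: LOCAL 0: VV[0][0]++ -> VV[0]=[4, 4, 3]
Event 4 stamp: [2, 0, 0]
Event 7 stamp: [2, 0, 4]
[2, 0, 0] <= [2, 0, 4]? True. Equal? False. Happens-before: True

Answer: yes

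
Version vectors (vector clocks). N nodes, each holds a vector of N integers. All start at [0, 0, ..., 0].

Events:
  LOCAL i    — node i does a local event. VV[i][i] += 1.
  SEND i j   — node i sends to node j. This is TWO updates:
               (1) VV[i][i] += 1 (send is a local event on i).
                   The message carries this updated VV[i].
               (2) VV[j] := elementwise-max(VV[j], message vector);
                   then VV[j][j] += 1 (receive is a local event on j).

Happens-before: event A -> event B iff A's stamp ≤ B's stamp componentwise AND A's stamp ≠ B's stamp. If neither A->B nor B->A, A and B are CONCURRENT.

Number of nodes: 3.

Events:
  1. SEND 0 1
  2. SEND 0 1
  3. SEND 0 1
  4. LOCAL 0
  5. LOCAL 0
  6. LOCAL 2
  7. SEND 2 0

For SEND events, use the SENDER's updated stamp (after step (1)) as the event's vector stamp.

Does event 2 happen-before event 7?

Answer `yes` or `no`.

Initial: VV[0]=[0, 0, 0]
Initial: VV[1]=[0, 0, 0]
Initial: VV[2]=[0, 0, 0]
Event 1: SEND 0->1: VV[0][0]++ -> VV[0]=[1, 0, 0], msg_vec=[1, 0, 0]; VV[1]=max(VV[1],msg_vec) then VV[1][1]++ -> VV[1]=[1, 1, 0]
Event 2: SEND 0->1: VV[0][0]++ -> VV[0]=[2, 0, 0], msg_vec=[2, 0, 0]; VV[1]=max(VV[1],msg_vec) then VV[1][1]++ -> VV[1]=[2, 2, 0]
Event 3: SEND 0->1: VV[0][0]++ -> VV[0]=[3, 0, 0], msg_vec=[3, 0, 0]; VV[1]=max(VV[1],msg_vec) then VV[1][1]++ -> VV[1]=[3, 3, 0]
Event 4: LOCAL 0: VV[0][0]++ -> VV[0]=[4, 0, 0]
Event 5: LOCAL 0: VV[0][0]++ -> VV[0]=[5, 0, 0]
Event 6: LOCAL 2: VV[2][2]++ -> VV[2]=[0, 0, 1]
Event 7: SEND 2->0: VV[2][2]++ -> VV[2]=[0, 0, 2], msg_vec=[0, 0, 2]; VV[0]=max(VV[0],msg_vec) then VV[0][0]++ -> VV[0]=[6, 0, 2]
Event 2 stamp: [2, 0, 0]
Event 7 stamp: [0, 0, 2]
[2, 0, 0] <= [0, 0, 2]? False. Equal? False. Happens-before: False

Answer: no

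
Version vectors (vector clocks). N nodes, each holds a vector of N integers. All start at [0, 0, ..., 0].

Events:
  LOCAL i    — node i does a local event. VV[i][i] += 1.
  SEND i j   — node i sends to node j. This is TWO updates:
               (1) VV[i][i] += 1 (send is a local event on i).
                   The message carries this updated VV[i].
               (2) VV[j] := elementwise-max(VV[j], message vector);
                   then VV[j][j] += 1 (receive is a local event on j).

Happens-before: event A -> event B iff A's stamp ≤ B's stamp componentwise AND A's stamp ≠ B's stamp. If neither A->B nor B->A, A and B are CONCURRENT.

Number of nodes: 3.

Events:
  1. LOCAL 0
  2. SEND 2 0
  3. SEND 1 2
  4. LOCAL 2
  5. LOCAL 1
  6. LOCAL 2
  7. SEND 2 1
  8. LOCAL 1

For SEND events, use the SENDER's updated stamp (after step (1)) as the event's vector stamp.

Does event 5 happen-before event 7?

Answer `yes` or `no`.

Answer: no

Derivation:
Initial: VV[0]=[0, 0, 0]
Initial: VV[1]=[0, 0, 0]
Initial: VV[2]=[0, 0, 0]
Event 1: LOCAL 0: VV[0][0]++ -> VV[0]=[1, 0, 0]
Event 2: SEND 2->0: VV[2][2]++ -> VV[2]=[0, 0, 1], msg_vec=[0, 0, 1]; VV[0]=max(VV[0],msg_vec) then VV[0][0]++ -> VV[0]=[2, 0, 1]
Event 3: SEND 1->2: VV[1][1]++ -> VV[1]=[0, 1, 0], msg_vec=[0, 1, 0]; VV[2]=max(VV[2],msg_vec) then VV[2][2]++ -> VV[2]=[0, 1, 2]
Event 4: LOCAL 2: VV[2][2]++ -> VV[2]=[0, 1, 3]
Event 5: LOCAL 1: VV[1][1]++ -> VV[1]=[0, 2, 0]
Event 6: LOCAL 2: VV[2][2]++ -> VV[2]=[0, 1, 4]
Event 7: SEND 2->1: VV[2][2]++ -> VV[2]=[0, 1, 5], msg_vec=[0, 1, 5]; VV[1]=max(VV[1],msg_vec) then VV[1][1]++ -> VV[1]=[0, 3, 5]
Event 8: LOCAL 1: VV[1][1]++ -> VV[1]=[0, 4, 5]
Event 5 stamp: [0, 2, 0]
Event 7 stamp: [0, 1, 5]
[0, 2, 0] <= [0, 1, 5]? False. Equal? False. Happens-before: False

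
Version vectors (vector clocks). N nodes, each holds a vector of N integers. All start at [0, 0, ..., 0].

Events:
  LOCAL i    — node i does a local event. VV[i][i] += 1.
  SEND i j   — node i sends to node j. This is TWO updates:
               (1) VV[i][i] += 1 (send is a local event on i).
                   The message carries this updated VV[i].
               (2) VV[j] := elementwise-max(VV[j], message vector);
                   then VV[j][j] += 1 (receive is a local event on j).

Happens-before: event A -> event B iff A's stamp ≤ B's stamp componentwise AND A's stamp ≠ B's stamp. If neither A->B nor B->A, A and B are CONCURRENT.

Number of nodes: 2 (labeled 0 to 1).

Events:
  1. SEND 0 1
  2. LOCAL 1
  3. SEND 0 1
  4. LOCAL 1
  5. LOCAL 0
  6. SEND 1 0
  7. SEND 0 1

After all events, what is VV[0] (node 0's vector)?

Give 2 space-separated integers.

Initial: VV[0]=[0, 0]
Initial: VV[1]=[0, 0]
Event 1: SEND 0->1: VV[0][0]++ -> VV[0]=[1, 0], msg_vec=[1, 0]; VV[1]=max(VV[1],msg_vec) then VV[1][1]++ -> VV[1]=[1, 1]
Event 2: LOCAL 1: VV[1][1]++ -> VV[1]=[1, 2]
Event 3: SEND 0->1: VV[0][0]++ -> VV[0]=[2, 0], msg_vec=[2, 0]; VV[1]=max(VV[1],msg_vec) then VV[1][1]++ -> VV[1]=[2, 3]
Event 4: LOCAL 1: VV[1][1]++ -> VV[1]=[2, 4]
Event 5: LOCAL 0: VV[0][0]++ -> VV[0]=[3, 0]
Event 6: SEND 1->0: VV[1][1]++ -> VV[1]=[2, 5], msg_vec=[2, 5]; VV[0]=max(VV[0],msg_vec) then VV[0][0]++ -> VV[0]=[4, 5]
Event 7: SEND 0->1: VV[0][0]++ -> VV[0]=[5, 5], msg_vec=[5, 5]; VV[1]=max(VV[1],msg_vec) then VV[1][1]++ -> VV[1]=[5, 6]
Final vectors: VV[0]=[5, 5]; VV[1]=[5, 6]

Answer: 5 5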